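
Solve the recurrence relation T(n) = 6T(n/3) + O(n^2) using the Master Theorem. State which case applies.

Master Theorem for T(n) = 6T(n/3) + O(n^2):

a = 6, b = 3, c = 2
log_b(a) = log_3(6) = 1.6309

Case 3: c = 2 > log_3(6) = 1.6309
T(n) = O(n^2) = O(n^2)

For T(n) = 6T(n/3) + O(n^2): log_3(6) = 1.6309. This is Case 3 of the Master Theorem (c > log_b(a), work dominated by root), giving O(n^2).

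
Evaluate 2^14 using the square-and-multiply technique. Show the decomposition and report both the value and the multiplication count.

Computing 2^14 by squaring (build up from 2^1; each line after the first costs one multiplication):

2^1 = 2
2^2 = (2^1)^2 = 2^2 = 4
2^3 = 2 * 2^2 = 2 * 4 = 8
2^6 = (2^3)^2 = 8^2 = 64
2^7 = 2 * 2^6 = 2 * 64 = 128
2^14 = (2^7)^2 = 128^2 = 16384

Result: 16384
Multiplications needed: 5 (5 lines after 2^1)

2^14 = 16384. Using exponentiation by squaring, this requires 5 multiplications. The key idea: if the exponent is even, square the half-power; if odd, multiply by the base once.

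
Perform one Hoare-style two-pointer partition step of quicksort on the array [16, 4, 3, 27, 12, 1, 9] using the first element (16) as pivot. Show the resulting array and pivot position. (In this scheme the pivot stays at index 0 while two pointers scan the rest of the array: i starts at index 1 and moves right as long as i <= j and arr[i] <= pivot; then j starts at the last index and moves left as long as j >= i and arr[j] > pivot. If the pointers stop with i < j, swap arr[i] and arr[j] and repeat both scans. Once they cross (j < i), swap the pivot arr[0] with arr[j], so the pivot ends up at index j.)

Hoare-style two-pointer partition with pivot = 16:

Initial array: [16, 4, 3, 27, 12, 1, 9]

Pointers start at i = 1, j = 6.
i stops at index 3 (arr[3]=27 > 16), j stops at index 6 (arr[6]=9 <= 16): swap arr[3] and arr[6], array becomes [16, 4, 3, 9, 12, 1, 27]
i ends at 6, j ends at 5: the pointers have crossed (j < i), so scanning stops.

Swap pivot arr[0] with arr[5] to place pivot at position 5: [1, 4, 3, 9, 12, 16, 27]
Pivot position: 5

After partitioning with pivot 16, the array becomes [1, 4, 3, 9, 12, 16, 27]. The pivot is placed at index 5. All elements to the left of the pivot are <= 16, and all elements to the right are > 16.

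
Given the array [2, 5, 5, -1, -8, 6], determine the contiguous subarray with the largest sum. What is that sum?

Using Kadane's algorithm on [2, 5, 5, -1, -8, 6]:

Scanning through the array:
Position 1 (value 5): max_ending_here = 7, max_so_far = 7
Position 2 (value 5): max_ending_here = 12, max_so_far = 12
Position 3 (value -1): max_ending_here = 11, max_so_far = 12
Position 4 (value -8): max_ending_here = 3, max_so_far = 12
Position 5 (value 6): max_ending_here = 9, max_so_far = 12

Maximum subarray: [2, 5, 5]
Maximum sum: 12

The maximum subarray is [2, 5, 5] with sum 12. This subarray runs from index 0 to index 2.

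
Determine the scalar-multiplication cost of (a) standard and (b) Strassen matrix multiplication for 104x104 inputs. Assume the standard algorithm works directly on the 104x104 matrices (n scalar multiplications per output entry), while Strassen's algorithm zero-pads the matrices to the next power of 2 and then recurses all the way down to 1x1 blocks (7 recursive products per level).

Matrix multiplication for 104x104 matrices:

Strassen's algorithm requires power-of-2 dimensions. Pad 104x104 to 128x128 (next power of 2).

Standard algorithm: 104^3 = 1124864 multiplications
Strassen's algorithm: 7^(log2(128)) = 7^7 = 823543 multiplications
Savings: 1124864 - 823543 = 301321 multiplications

Standard: 1124864 multiplications (104^3). Strassen: 823543 multiplications (7^7, after padding to 128x128). Strassen reduces 8 recursive multiplications to 7 at each level.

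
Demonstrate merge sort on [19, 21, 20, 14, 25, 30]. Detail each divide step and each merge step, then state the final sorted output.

Merge sort trace:

Split: [19, 21, 20, 14, 25, 30] -> [19, 21, 20] and [14, 25, 30]
  Split: [19, 21, 20] -> [19] and [21, 20]
    Split: [21, 20] -> [21] and [20]
    Merge: [21] + [20] -> [20, 21]
  Merge: [19] + [20, 21] -> [19, 20, 21]
  Split: [14, 25, 30] -> [14] and [25, 30]
    Split: [25, 30] -> [25] and [30]
    Merge: [25] + [30] -> [25, 30]
  Merge: [14] + [25, 30] -> [14, 25, 30]
Merge: [19, 20, 21] + [14, 25, 30] -> [14, 19, 20, 21, 25, 30]

Final sorted array: [14, 19, 20, 21, 25, 30]

The merge sort proceeds by recursively splitting the array and merging sorted halves.
After all merges, the sorted array is [14, 19, 20, 21, 25, 30].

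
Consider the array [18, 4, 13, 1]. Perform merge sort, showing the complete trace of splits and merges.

Merge sort trace:

Split: [18, 4, 13, 1] -> [18, 4] and [13, 1]
  Split: [18, 4] -> [18] and [4]
  Merge: [18] + [4] -> [4, 18]
  Split: [13, 1] -> [13] and [1]
  Merge: [13] + [1] -> [1, 13]
Merge: [4, 18] + [1, 13] -> [1, 4, 13, 18]

Final sorted array: [1, 4, 13, 18]

The merge sort proceeds by recursively splitting the array and merging sorted halves.
After all merges, the sorted array is [1, 4, 13, 18].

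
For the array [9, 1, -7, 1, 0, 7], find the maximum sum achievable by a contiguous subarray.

Using Kadane's algorithm on [9, 1, -7, 1, 0, 7]:

Scanning through the array:
Position 1 (value 1): max_ending_here = 10, max_so_far = 10
Position 2 (value -7): max_ending_here = 3, max_so_far = 10
Position 3 (value 1): max_ending_here = 4, max_so_far = 10
Position 4 (value 0): max_ending_here = 4, max_so_far = 10
Position 5 (value 7): max_ending_here = 11, max_so_far = 11

Maximum subarray: [9, 1, -7, 1, 0, 7]
Maximum sum: 11

The maximum subarray is [9, 1, -7, 1, 0, 7] with sum 11. This subarray runs from index 0 to index 5.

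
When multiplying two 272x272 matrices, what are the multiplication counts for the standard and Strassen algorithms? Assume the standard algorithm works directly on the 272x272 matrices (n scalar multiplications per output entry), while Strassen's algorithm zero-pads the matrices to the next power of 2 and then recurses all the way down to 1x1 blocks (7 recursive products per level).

Matrix multiplication for 272x272 matrices:

Strassen's algorithm requires power-of-2 dimensions. Pad 272x272 to 512x512 (next power of 2).

Standard algorithm: 272^3 = 20123648 multiplications
Strassen's algorithm: 7^(log2(512)) = 7^9 = 40353607 multiplications
Difference: 20123648 - 40353607 = -20229959 (Strassen uses MORE here due to padding overhead — for small or just-over-power-of-2 n, padding can outweigh the per-level savings)

Standard: 20123648 multiplications (272^3). Strassen: 40353607 multiplications (7^9, after padding to 512x512). Strassen reduces 8 recursive multiplications to 7 at each level.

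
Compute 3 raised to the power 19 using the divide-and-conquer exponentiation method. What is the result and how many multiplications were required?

Computing 3^19 by squaring (build up from 3^1; each line after the first costs one multiplication):

3^1 = 3
3^2 = (3^1)^2 = 3^2 = 9
3^4 = (3^2)^2 = 9^2 = 81
3^8 = (3^4)^2 = 81^2 = 6561
3^9 = 3 * 3^8 = 3 * 6561 = 19683
3^18 = (3^9)^2 = 19683^2 = 387420489
3^19 = 3 * 3^18 = 3 * 387420489 = 1162261467

Result: 1162261467
Multiplications needed: 6 (6 lines after 3^1)

3^19 = 1162261467. Using exponentiation by squaring, this requires 6 multiplications. The key idea: if the exponent is even, square the half-power; if odd, multiply by the base once.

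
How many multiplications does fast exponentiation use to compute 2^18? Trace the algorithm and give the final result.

Computing 2^18 by squaring (build up from 2^1; each line after the first costs one multiplication):

2^1 = 2
2^2 = (2^1)^2 = 2^2 = 4
2^4 = (2^2)^2 = 4^2 = 16
2^8 = (2^4)^2 = 16^2 = 256
2^9 = 2 * 2^8 = 2 * 256 = 512
2^18 = (2^9)^2 = 512^2 = 262144

Result: 262144
Multiplications needed: 5 (5 lines after 2^1)

2^18 = 262144. Using exponentiation by squaring, this requires 5 multiplications. The key idea: if the exponent is even, square the half-power; if odd, multiply by the base once.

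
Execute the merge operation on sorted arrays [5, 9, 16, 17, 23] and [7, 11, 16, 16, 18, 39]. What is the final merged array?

Merging process:

Compare 5 vs 7: take 5 from left. Merged: [5]
Compare 9 vs 7: take 7 from right. Merged: [5, 7]
Compare 9 vs 11: take 9 from left. Merged: [5, 7, 9]
Compare 16 vs 11: take 11 from right. Merged: [5, 7, 9, 11]
Compare 16 vs 16: take 16 from left. Merged: [5, 7, 9, 11, 16]
Compare 17 vs 16: take 16 from right. Merged: [5, 7, 9, 11, 16, 16]
Compare 17 vs 16: take 16 from right. Merged: [5, 7, 9, 11, 16, 16, 16]
Compare 17 vs 18: take 17 from left. Merged: [5, 7, 9, 11, 16, 16, 16, 17]
Compare 23 vs 18: take 18 from right. Merged: [5, 7, 9, 11, 16, 16, 16, 17, 18]
Compare 23 vs 39: take 23 from left. Merged: [5, 7, 9, 11, 16, 16, 16, 17, 18, 23]
Append remaining from right: [39]. Merged: [5, 7, 9, 11, 16, 16, 16, 17, 18, 23, 39]

Final merged array: [5, 7, 9, 11, 16, 16, 16, 17, 18, 23, 39]
Total comparisons: 10

The merged array is [5, 7, 9, 11, 16, 16, 16, 17, 18, 23, 39], requiring 10 comparisons. The merge step runs in O(n) time where n is the total number of elements.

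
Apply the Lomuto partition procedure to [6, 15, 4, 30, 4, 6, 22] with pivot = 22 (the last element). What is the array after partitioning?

Lomuto partition with pivot = 22:

Initial array: [6, 15, 4, 30, 4, 6, 22]

arr[0]=6 <= 22: swap with position 0, array becomes [6, 15, 4, 30, 4, 6, 22]
arr[1]=15 <= 22: swap with position 1, array becomes [6, 15, 4, 30, 4, 6, 22]
arr[2]=4 <= 22: swap with position 2, array becomes [6, 15, 4, 30, 4, 6, 22]
arr[3]=30 > 22: no swap
arr[4]=4 <= 22: swap with position 3, array becomes [6, 15, 4, 4, 30, 6, 22]
arr[5]=6 <= 22: swap with position 4, array becomes [6, 15, 4, 4, 6, 30, 22]

Place pivot at position 5: [6, 15, 4, 4, 6, 22, 30]
Pivot position: 5

After partitioning with pivot 22, the array becomes [6, 15, 4, 4, 6, 22, 30]. The pivot is placed at index 5. All elements to the left of the pivot are <= 22, and all elements to the right are > 22.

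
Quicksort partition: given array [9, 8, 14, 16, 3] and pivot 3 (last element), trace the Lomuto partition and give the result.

Lomuto partition with pivot = 3:

Initial array: [9, 8, 14, 16, 3]

arr[0]=9 > 3: no swap
arr[1]=8 > 3: no swap
arr[2]=14 > 3: no swap
arr[3]=16 > 3: no swap

Place pivot at position 0: [3, 8, 14, 16, 9]
Pivot position: 0

After partitioning with pivot 3, the array becomes [3, 8, 14, 16, 9]. The pivot is placed at index 0. All elements to the left of the pivot are <= 3, and all elements to the right are > 3.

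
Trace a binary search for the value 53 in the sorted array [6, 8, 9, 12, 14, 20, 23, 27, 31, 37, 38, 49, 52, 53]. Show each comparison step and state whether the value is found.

Binary search for 53 in [6, 8, 9, 12, 14, 20, 23, 27, 31, 37, 38, 49, 52, 53]:

lo=0, hi=13, mid=6, arr[mid]=23 -> 23 < 53, search right half
lo=7, hi=13, mid=10, arr[mid]=38 -> 38 < 53, search right half
lo=11, hi=13, mid=12, arr[mid]=52 -> 52 < 53, search right half
lo=13, hi=13, mid=13, arr[mid]=53 -> Found target at index 13!

Binary search finds 53 at index 13 after 4 comparisons. The search repeatedly halves the search space by comparing with the middle element.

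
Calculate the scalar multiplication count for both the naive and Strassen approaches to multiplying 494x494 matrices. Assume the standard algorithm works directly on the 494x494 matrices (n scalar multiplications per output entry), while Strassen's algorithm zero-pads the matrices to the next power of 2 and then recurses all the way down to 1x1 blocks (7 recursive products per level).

Matrix multiplication for 494x494 matrices:

Strassen's algorithm requires power-of-2 dimensions. Pad 494x494 to 512x512 (next power of 2).

Standard algorithm: 494^3 = 120553784 multiplications
Strassen's algorithm: 7^(log2(512)) = 7^9 = 40353607 multiplications
Savings: 120553784 - 40353607 = 80200177 multiplications

Standard: 120553784 multiplications (494^3). Strassen: 40353607 multiplications (7^9, after padding to 512x512). Strassen reduces 8 recursive multiplications to 7 at each level.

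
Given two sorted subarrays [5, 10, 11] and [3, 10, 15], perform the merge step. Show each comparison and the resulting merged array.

Merging process:

Compare 5 vs 3: take 3 from right. Merged: [3]
Compare 5 vs 10: take 5 from left. Merged: [3, 5]
Compare 10 vs 10: take 10 from left. Merged: [3, 5, 10]
Compare 11 vs 10: take 10 from right. Merged: [3, 5, 10, 10]
Compare 11 vs 15: take 11 from left. Merged: [3, 5, 10, 10, 11]
Append remaining from right: [15]. Merged: [3, 5, 10, 10, 11, 15]

Final merged array: [3, 5, 10, 10, 11, 15]
Total comparisons: 5

The merged array is [3, 5, 10, 10, 11, 15], requiring 5 comparisons. The merge step runs in O(n) time where n is the total number of elements.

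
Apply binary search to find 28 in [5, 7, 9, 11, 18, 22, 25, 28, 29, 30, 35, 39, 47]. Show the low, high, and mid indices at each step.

Binary search for 28 in [5, 7, 9, 11, 18, 22, 25, 28, 29, 30, 35, 39, 47]:

lo=0, hi=12, mid=6, arr[mid]=25 -> 25 < 28, search right half
lo=7, hi=12, mid=9, arr[mid]=30 -> 30 > 28, search left half
lo=7, hi=8, mid=7, arr[mid]=28 -> Found target at index 7!

Binary search finds 28 at index 7 after 3 comparisons. The search repeatedly halves the search space by comparing with the middle element.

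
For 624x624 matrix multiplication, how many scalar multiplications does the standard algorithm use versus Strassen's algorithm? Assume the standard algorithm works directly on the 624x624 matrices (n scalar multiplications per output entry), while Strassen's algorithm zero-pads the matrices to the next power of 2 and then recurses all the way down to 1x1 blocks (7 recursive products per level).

Matrix multiplication for 624x624 matrices:

Strassen's algorithm requires power-of-2 dimensions. Pad 624x624 to 1024x1024 (next power of 2).

Standard algorithm: 624^3 = 242970624 multiplications
Strassen's algorithm: 7^(log2(1024)) = 7^10 = 282475249 multiplications
Difference: 242970624 - 282475249 = -39504625 (Strassen uses MORE here due to padding overhead — for small or just-over-power-of-2 n, padding can outweigh the per-level savings)

Standard: 242970624 multiplications (624^3). Strassen: 282475249 multiplications (7^10, after padding to 1024x1024). Strassen reduces 8 recursive multiplications to 7 at each level.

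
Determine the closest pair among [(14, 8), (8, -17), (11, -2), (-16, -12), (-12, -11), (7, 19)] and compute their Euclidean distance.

Computing all pairwise distances among 6 points:

d((14, 8), (8, -17)) = 25.7099
d((14, 8), (11, -2)) = 10.4403
d((14, 8), (-16, -12)) = 36.0555
d((14, 8), (-12, -11)) = 32.2025
d((14, 8), (7, 19)) = 13.0384
d((8, -17), (11, -2)) = 15.2971
d((8, -17), (-16, -12)) = 24.5153
d((8, -17), (-12, -11)) = 20.8806
d((8, -17), (7, 19)) = 36.0139
d((11, -2), (-16, -12)) = 28.7924
d((11, -2), (-12, -11)) = 24.6982
d((11, -2), (7, 19)) = 21.3776
d((-16, -12), (-12, -11)) = 4.1231 <-- minimum
d((-16, -12), (7, 19)) = 38.6005
d((-12, -11), (7, 19)) = 35.5106

Closest pair: (-16, -12) and (-12, -11) with distance 4.1231

The closest pair is (-16, -12) and (-12, -11) with Euclidean distance 4.1231. For 6 points, brute-force pairwise comparison is shown above. For large n, the divide-and-conquer algorithm (sort by x, recurse on halves, check the dividing strip) achieves O(n log n).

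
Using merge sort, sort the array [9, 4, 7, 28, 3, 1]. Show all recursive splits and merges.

Merge sort trace:

Split: [9, 4, 7, 28, 3, 1] -> [9, 4, 7] and [28, 3, 1]
  Split: [9, 4, 7] -> [9] and [4, 7]
    Split: [4, 7] -> [4] and [7]
    Merge: [4] + [7] -> [4, 7]
  Merge: [9] + [4, 7] -> [4, 7, 9]
  Split: [28, 3, 1] -> [28] and [3, 1]
    Split: [3, 1] -> [3] and [1]
    Merge: [3] + [1] -> [1, 3]
  Merge: [28] + [1, 3] -> [1, 3, 28]
Merge: [4, 7, 9] + [1, 3, 28] -> [1, 3, 4, 7, 9, 28]

Final sorted array: [1, 3, 4, 7, 9, 28]

The merge sort proceeds by recursively splitting the array and merging sorted halves.
After all merges, the sorted array is [1, 3, 4, 7, 9, 28].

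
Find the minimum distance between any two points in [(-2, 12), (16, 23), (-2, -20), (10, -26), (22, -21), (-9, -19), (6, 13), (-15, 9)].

Computing all pairwise distances among 8 points:

d((-2, 12), (16, 23)) = 21.095
d((-2, 12), (-2, -20)) = 32.0
d((-2, 12), (10, -26)) = 39.8497
d((-2, 12), (22, -21)) = 40.8044
d((-2, 12), (-9, -19)) = 31.7805
d((-2, 12), (6, 13)) = 8.0623
d((-2, 12), (-15, 9)) = 13.3417
d((16, 23), (-2, -20)) = 46.6154
d((16, 23), (10, -26)) = 49.366
d((16, 23), (22, -21)) = 44.4072
d((16, 23), (-9, -19)) = 48.8774
d((16, 23), (6, 13)) = 14.1421
d((16, 23), (-15, 9)) = 34.0147
d((-2, -20), (10, -26)) = 13.4164
d((-2, -20), (22, -21)) = 24.0208
d((-2, -20), (-9, -19)) = 7.0711 <-- minimum
d((-2, -20), (6, 13)) = 33.9559
d((-2, -20), (-15, 9)) = 31.7805
d((10, -26), (22, -21)) = 13.0
d((10, -26), (-9, -19)) = 20.2485
d((10, -26), (6, 13)) = 39.2046
d((10, -26), (-15, 9)) = 43.0116
d((22, -21), (-9, -19)) = 31.0644
d((22, -21), (6, 13)) = 37.5766
d((22, -21), (-15, 9)) = 47.634
d((-9, -19), (6, 13)) = 35.3412
d((-9, -19), (-15, 9)) = 28.6356
d((6, 13), (-15, 9)) = 21.3776

Closest pair: (-2, -20) and (-9, -19) with distance 7.0711

The closest pair is (-2, -20) and (-9, -19) with Euclidean distance 7.0711. For 8 points, brute-force pairwise comparison is shown above. For large n, the divide-and-conquer algorithm (sort by x, recurse on halves, check the dividing strip) achieves O(n log n).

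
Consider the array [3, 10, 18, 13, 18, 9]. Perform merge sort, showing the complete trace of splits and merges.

Merge sort trace:

Split: [3, 10, 18, 13, 18, 9] -> [3, 10, 18] and [13, 18, 9]
  Split: [3, 10, 18] -> [3] and [10, 18]
    Split: [10, 18] -> [10] and [18]
    Merge: [10] + [18] -> [10, 18]
  Merge: [3] + [10, 18] -> [3, 10, 18]
  Split: [13, 18, 9] -> [13] and [18, 9]
    Split: [18, 9] -> [18] and [9]
    Merge: [18] + [9] -> [9, 18]
  Merge: [13] + [9, 18] -> [9, 13, 18]
Merge: [3, 10, 18] + [9, 13, 18] -> [3, 9, 10, 13, 18, 18]

Final sorted array: [3, 9, 10, 13, 18, 18]

The merge sort proceeds by recursively splitting the array and merging sorted halves.
After all merges, the sorted array is [3, 9, 10, 13, 18, 18].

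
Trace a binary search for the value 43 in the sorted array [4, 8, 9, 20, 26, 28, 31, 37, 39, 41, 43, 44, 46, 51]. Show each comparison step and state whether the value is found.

Binary search for 43 in [4, 8, 9, 20, 26, 28, 31, 37, 39, 41, 43, 44, 46, 51]:

lo=0, hi=13, mid=6, arr[mid]=31 -> 31 < 43, search right half
lo=7, hi=13, mid=10, arr[mid]=43 -> Found target at index 10!

Binary search finds 43 at index 10 after 2 comparisons. The search repeatedly halves the search space by comparing with the middle element.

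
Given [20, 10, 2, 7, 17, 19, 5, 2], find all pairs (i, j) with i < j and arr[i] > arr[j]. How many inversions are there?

Finding inversions in [20, 10, 2, 7, 17, 19, 5, 2]:

(0, 1): arr[0]=20 > arr[1]=10
(0, 2): arr[0]=20 > arr[2]=2
(0, 3): arr[0]=20 > arr[3]=7
(0, 4): arr[0]=20 > arr[4]=17
(0, 5): arr[0]=20 > arr[5]=19
(0, 6): arr[0]=20 > arr[6]=5
(0, 7): arr[0]=20 > arr[7]=2
(1, 2): arr[1]=10 > arr[2]=2
(1, 3): arr[1]=10 > arr[3]=7
(1, 6): arr[1]=10 > arr[6]=5
(1, 7): arr[1]=10 > arr[7]=2
(3, 6): arr[3]=7 > arr[6]=5
(3, 7): arr[3]=7 > arr[7]=2
(4, 6): arr[4]=17 > arr[6]=5
(4, 7): arr[4]=17 > arr[7]=2
(5, 6): arr[5]=19 > arr[6]=5
(5, 7): arr[5]=19 > arr[7]=2
(6, 7): arr[6]=5 > arr[7]=2

Total inversions: 18

The array has 18 inversion(s): (0,1), (0,2), (0,3), (0,4), (0,5), (0,6), (0,7), (1,2), (1,3), (1,6), (1,7), (3,6), (3,7), (4,6), (4,7), (5,6), (5,7), (6,7). Each pair (i,j) satisfies i < j and arr[i] > arr[j].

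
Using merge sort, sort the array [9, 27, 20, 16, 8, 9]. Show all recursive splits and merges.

Merge sort trace:

Split: [9, 27, 20, 16, 8, 9] -> [9, 27, 20] and [16, 8, 9]
  Split: [9, 27, 20] -> [9] and [27, 20]
    Split: [27, 20] -> [27] and [20]
    Merge: [27] + [20] -> [20, 27]
  Merge: [9] + [20, 27] -> [9, 20, 27]
  Split: [16, 8, 9] -> [16] and [8, 9]
    Split: [8, 9] -> [8] and [9]
    Merge: [8] + [9] -> [8, 9]
  Merge: [16] + [8, 9] -> [8, 9, 16]
Merge: [9, 20, 27] + [8, 9, 16] -> [8, 9, 9, 16, 20, 27]

Final sorted array: [8, 9, 9, 16, 20, 27]

The merge sort proceeds by recursively splitting the array and merging sorted halves.
After all merges, the sorted array is [8, 9, 9, 16, 20, 27].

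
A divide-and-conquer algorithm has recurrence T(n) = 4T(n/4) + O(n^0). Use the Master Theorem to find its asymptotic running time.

Master Theorem for T(n) = 4T(n/4) + O(n^0):

a = 4, b = 4, c = 0
log_b(a) = log_4(4) = 1.0000

Case 1: c = 0 < log_4(4) = 1.0000
T(n) = O(n^(log_4 4)) = O(n)

For T(n) = 4T(n/4) + O(n^0): log_4(4) = 1.0000. This is Case 1 of the Master Theorem (c < log_b(a), work dominated by leaves), giving O(n).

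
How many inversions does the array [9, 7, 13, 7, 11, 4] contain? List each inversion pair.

Finding inversions in [9, 7, 13, 7, 11, 4]:

(0, 1): arr[0]=9 > arr[1]=7
(0, 3): arr[0]=9 > arr[3]=7
(0, 5): arr[0]=9 > arr[5]=4
(1, 5): arr[1]=7 > arr[5]=4
(2, 3): arr[2]=13 > arr[3]=7
(2, 4): arr[2]=13 > arr[4]=11
(2, 5): arr[2]=13 > arr[5]=4
(3, 5): arr[3]=7 > arr[5]=4
(4, 5): arr[4]=11 > arr[5]=4

Total inversions: 9

The array has 9 inversion(s): (0,1), (0,3), (0,5), (1,5), (2,3), (2,4), (2,5), (3,5), (4,5). Each pair (i,j) satisfies i < j and arr[i] > arr[j].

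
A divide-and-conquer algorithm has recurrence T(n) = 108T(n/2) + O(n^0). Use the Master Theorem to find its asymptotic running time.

Master Theorem for T(n) = 108T(n/2) + O(n^0):

a = 108, b = 2, c = 0
log_b(a) = log_2(108) = 6.7549

Case 1: c = 0 < log_2(108) = 6.7549
T(n) = O(n^(log_2 108))

For T(n) = 108T(n/2) + O(n^0): log_2(108) = 6.7549. This is Case 1 of the Master Theorem (c < log_b(a), work dominated by leaves), giving O(n^(log_2 108)).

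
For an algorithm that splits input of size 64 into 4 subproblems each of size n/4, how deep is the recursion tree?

For divide and conquer with division factor 4:

Problem sizes at each level:
Level 0: 64
Level 1: 16
Level 2: 4
Level 3: 1

The root is level 0 and the size-1 base case is level 3 (the tree spans levels 0 through 3, i.e. 4 levels counting the root), so the depth is the number of divisions: log_4(64) = 3

The recursion tree depth is log_4(64) = 3. At each level, the problem size is divided by 4, so it takes 3 divisions to reduce to a base case of size 1. The algorithm makes 4 recursive calls at each level.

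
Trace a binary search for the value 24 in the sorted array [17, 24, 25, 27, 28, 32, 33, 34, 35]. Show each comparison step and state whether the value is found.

Binary search for 24 in [17, 24, 25, 27, 28, 32, 33, 34, 35]:

lo=0, hi=8, mid=4, arr[mid]=28 -> 28 > 24, search left half
lo=0, hi=3, mid=1, arr[mid]=24 -> Found target at index 1!

Binary search finds 24 at index 1 after 2 comparisons. The search repeatedly halves the search space by comparing with the middle element.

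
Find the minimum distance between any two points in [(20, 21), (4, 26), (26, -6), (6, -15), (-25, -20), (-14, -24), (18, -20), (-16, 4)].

Computing all pairwise distances among 8 points:

d((20, 21), (4, 26)) = 16.7631
d((20, 21), (26, -6)) = 27.6586
d((20, 21), (6, -15)) = 38.6264
d((20, 21), (-25, -20)) = 60.8769
d((20, 21), (-14, -24)) = 56.4004
d((20, 21), (18, -20)) = 41.0488
d((20, 21), (-16, 4)) = 39.8121
d((4, 26), (26, -6)) = 38.833
d((4, 26), (6, -15)) = 41.0488
d((4, 26), (-25, -20)) = 54.3783
d((4, 26), (-14, -24)) = 53.1413
d((4, 26), (18, -20)) = 48.0833
d((4, 26), (-16, 4)) = 29.7321
d((26, -6), (6, -15)) = 21.9317
d((26, -6), (-25, -20)) = 52.8867
d((26, -6), (-14, -24)) = 43.8634
d((26, -6), (18, -20)) = 16.1245
d((26, -6), (-16, 4)) = 43.1741
d((6, -15), (-25, -20)) = 31.4006
d((6, -15), (-14, -24)) = 21.9317
d((6, -15), (18, -20)) = 13.0
d((6, -15), (-16, 4)) = 29.0689
d((-25, -20), (-14, -24)) = 11.7047 <-- minimum
d((-25, -20), (18, -20)) = 43.0
d((-25, -20), (-16, 4)) = 25.632
d((-14, -24), (18, -20)) = 32.249
d((-14, -24), (-16, 4)) = 28.0713
d((18, -20), (-16, 4)) = 41.6173

Closest pair: (-25, -20) and (-14, -24) with distance 11.7047

The closest pair is (-25, -20) and (-14, -24) with Euclidean distance 11.7047. For 8 points, brute-force pairwise comparison is shown above. For large n, the divide-and-conquer algorithm (sort by x, recurse on halves, check the dividing strip) achieves O(n log n).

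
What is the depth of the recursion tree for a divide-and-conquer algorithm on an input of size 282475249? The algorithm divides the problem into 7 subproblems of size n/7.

For divide and conquer with division factor 7:

Problem sizes at each level:
Level 0: 282475249
Level 1: 40353607
Level 2: 5764801
Level 3: 823543
Level 4: 117649
Level 5: 16807
Level 6: 2401
Level 7: 343
Level 8: 49
Level 9: 7
Level 10: 1

The root is level 0 and the size-1 base case is level 10 (the tree spans levels 0 through 10, i.e. 11 levels counting the root), so the depth is the number of divisions: log_7(282475249) = 10

The recursion tree depth is log_7(282475249) = 10. At each level, the problem size is divided by 7, so it takes 10 divisions to reduce to a base case of size 1. The algorithm makes 7 recursive calls at each level.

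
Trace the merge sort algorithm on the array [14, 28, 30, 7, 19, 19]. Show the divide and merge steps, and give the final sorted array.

Merge sort trace:

Split: [14, 28, 30, 7, 19, 19] -> [14, 28, 30] and [7, 19, 19]
  Split: [14, 28, 30] -> [14] and [28, 30]
    Split: [28, 30] -> [28] and [30]
    Merge: [28] + [30] -> [28, 30]
  Merge: [14] + [28, 30] -> [14, 28, 30]
  Split: [7, 19, 19] -> [7] and [19, 19]
    Split: [19, 19] -> [19] and [19]
    Merge: [19] + [19] -> [19, 19]
  Merge: [7] + [19, 19] -> [7, 19, 19]
Merge: [14, 28, 30] + [7, 19, 19] -> [7, 14, 19, 19, 28, 30]

Final sorted array: [7, 14, 19, 19, 28, 30]

The merge sort proceeds by recursively splitting the array and merging sorted halves.
After all merges, the sorted array is [7, 14, 19, 19, 28, 30].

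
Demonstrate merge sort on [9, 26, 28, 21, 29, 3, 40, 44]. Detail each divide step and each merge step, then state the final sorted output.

Merge sort trace:

Split: [9, 26, 28, 21, 29, 3, 40, 44] -> [9, 26, 28, 21] and [29, 3, 40, 44]
  Split: [9, 26, 28, 21] -> [9, 26] and [28, 21]
    Split: [9, 26] -> [9] and [26]
    Merge: [9] + [26] -> [9, 26]
    Split: [28, 21] -> [28] and [21]
    Merge: [28] + [21] -> [21, 28]
  Merge: [9, 26] + [21, 28] -> [9, 21, 26, 28]
  Split: [29, 3, 40, 44] -> [29, 3] and [40, 44]
    Split: [29, 3] -> [29] and [3]
    Merge: [29] + [3] -> [3, 29]
    Split: [40, 44] -> [40] and [44]
    Merge: [40] + [44] -> [40, 44]
  Merge: [3, 29] + [40, 44] -> [3, 29, 40, 44]
Merge: [9, 21, 26, 28] + [3, 29, 40, 44] -> [3, 9, 21, 26, 28, 29, 40, 44]

Final sorted array: [3, 9, 21, 26, 28, 29, 40, 44]

The merge sort proceeds by recursively splitting the array and merging sorted halves.
After all merges, the sorted array is [3, 9, 21, 26, 28, 29, 40, 44].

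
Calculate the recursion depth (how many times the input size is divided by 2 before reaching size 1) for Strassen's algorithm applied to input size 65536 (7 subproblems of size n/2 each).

For divide and conquer with division factor 2:

Problem sizes at each level:
Level 0: 65536
Level 1: 32768
Level 2: 16384
Level 3: 8192
Level 4: 4096
Level 5: 2048
Level 6: 1024
Level 7: 512
Level 8: 256
Level 9: 128
Level 10: 64
Level 11: 32
Level 12: 16
Level 13: 8
Level 14: 4
Level 15: 2
Level 16: 1

The root is level 0 and the size-1 base case is level 16 (the tree spans levels 0 through 16, i.e. 17 levels counting the root), so the depth is the number of divisions: log_2(65536) = 16

The recursion tree depth is log_2(65536) = 16. At each level, the problem size is divided by 2, so it takes 16 divisions to reduce to a base case of size 1. The algorithm makes 7 recursive calls at each level.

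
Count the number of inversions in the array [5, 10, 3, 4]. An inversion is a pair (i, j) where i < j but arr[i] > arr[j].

Finding inversions in [5, 10, 3, 4]:

(0, 2): arr[0]=5 > arr[2]=3
(0, 3): arr[0]=5 > arr[3]=4
(1, 2): arr[1]=10 > arr[2]=3
(1, 3): arr[1]=10 > arr[3]=4

Total inversions: 4

The array has 4 inversion(s): (0,2), (0,3), (1,2), (1,3). Each pair (i,j) satisfies i < j and arr[i] > arr[j].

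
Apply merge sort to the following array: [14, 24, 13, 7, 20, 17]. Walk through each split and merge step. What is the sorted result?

Merge sort trace:

Split: [14, 24, 13, 7, 20, 17] -> [14, 24, 13] and [7, 20, 17]
  Split: [14, 24, 13] -> [14] and [24, 13]
    Split: [24, 13] -> [24] and [13]
    Merge: [24] + [13] -> [13, 24]
  Merge: [14] + [13, 24] -> [13, 14, 24]
  Split: [7, 20, 17] -> [7] and [20, 17]
    Split: [20, 17] -> [20] and [17]
    Merge: [20] + [17] -> [17, 20]
  Merge: [7] + [17, 20] -> [7, 17, 20]
Merge: [13, 14, 24] + [7, 17, 20] -> [7, 13, 14, 17, 20, 24]

Final sorted array: [7, 13, 14, 17, 20, 24]

The merge sort proceeds by recursively splitting the array and merging sorted halves.
After all merges, the sorted array is [7, 13, 14, 17, 20, 24].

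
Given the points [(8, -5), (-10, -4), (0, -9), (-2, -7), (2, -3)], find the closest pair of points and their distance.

Computing all pairwise distances among 5 points:

d((8, -5), (-10, -4)) = 18.0278
d((8, -5), (0, -9)) = 8.9443
d((8, -5), (-2, -7)) = 10.198
d((8, -5), (2, -3)) = 6.3246
d((-10, -4), (0, -9)) = 11.1803
d((-10, -4), (-2, -7)) = 8.544
d((-10, -4), (2, -3)) = 12.0416
d((0, -9), (-2, -7)) = 2.8284 <-- minimum
d((0, -9), (2, -3)) = 6.3246
d((-2, -7), (2, -3)) = 5.6569

Closest pair: (0, -9) and (-2, -7) with distance 2.8284

The closest pair is (0, -9) and (-2, -7) with Euclidean distance 2.8284. For 5 points, brute-force pairwise comparison is shown above. For large n, the divide-and-conquer algorithm (sort by x, recurse on halves, check the dividing strip) achieves O(n log n).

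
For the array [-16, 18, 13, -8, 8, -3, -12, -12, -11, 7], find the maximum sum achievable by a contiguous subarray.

Using Kadane's algorithm on [-16, 18, 13, -8, 8, -3, -12, -12, -11, 7]:

Scanning through the array:
Position 1 (value 18): max_ending_here = 18, max_so_far = 18
Position 2 (value 13): max_ending_here = 31, max_so_far = 31
Position 3 (value -8): max_ending_here = 23, max_so_far = 31
Position 4 (value 8): max_ending_here = 31, max_so_far = 31
Position 5 (value -3): max_ending_here = 28, max_so_far = 31
Position 6 (value -12): max_ending_here = 16, max_so_far = 31
Position 7 (value -12): max_ending_here = 4, max_so_far = 31
Position 8 (value -11): max_ending_here = -7, max_so_far = 31
Position 9 (value 7): max_ending_here = 7, max_so_far = 31

Maximum subarray: [18, 13]
Maximum sum: 31

The maximum subarray is [18, 13] with sum 31. This subarray runs from index 1 to index 2.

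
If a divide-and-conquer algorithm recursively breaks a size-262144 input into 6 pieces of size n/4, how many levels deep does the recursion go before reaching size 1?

For divide and conquer with division factor 4:

Problem sizes at each level:
Level 0: 262144
Level 1: 65536
Level 2: 16384
Level 3: 4096
Level 4: 1024
Level 5: 256
Level 6: 64
Level 7: 16
Level 8: 4
Level 9: 1

The root is level 0 and the size-1 base case is level 9 (the tree spans levels 0 through 9, i.e. 10 levels counting the root), so the depth is the number of divisions: log_4(262144) = 9

The recursion tree depth is log_4(262144) = 9. At each level, the problem size is divided by 4, so it takes 9 divisions to reduce to a base case of size 1. The algorithm makes 6 recursive calls at each level.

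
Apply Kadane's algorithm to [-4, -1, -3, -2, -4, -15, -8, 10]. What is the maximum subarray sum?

Using Kadane's algorithm on [-4, -1, -3, -2, -4, -15, -8, 10]:

Scanning through the array:
Position 1 (value -1): max_ending_here = -1, max_so_far = -1
Position 2 (value -3): max_ending_here = -3, max_so_far = -1
Position 3 (value -2): max_ending_here = -2, max_so_far = -1
Position 4 (value -4): max_ending_here = -4, max_so_far = -1
Position 5 (value -15): max_ending_here = -15, max_so_far = -1
Position 6 (value -8): max_ending_here = -8, max_so_far = -1
Position 7 (value 10): max_ending_here = 10, max_so_far = 10

Maximum subarray: [10]
Maximum sum: 10

The maximum subarray is [10] with sum 10. This subarray runs from index 7 to index 7.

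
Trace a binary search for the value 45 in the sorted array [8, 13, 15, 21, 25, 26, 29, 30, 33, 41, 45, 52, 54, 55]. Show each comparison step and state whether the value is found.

Binary search for 45 in [8, 13, 15, 21, 25, 26, 29, 30, 33, 41, 45, 52, 54, 55]:

lo=0, hi=13, mid=6, arr[mid]=29 -> 29 < 45, search right half
lo=7, hi=13, mid=10, arr[mid]=45 -> Found target at index 10!

Binary search finds 45 at index 10 after 2 comparisons. The search repeatedly halves the search space by comparing with the middle element.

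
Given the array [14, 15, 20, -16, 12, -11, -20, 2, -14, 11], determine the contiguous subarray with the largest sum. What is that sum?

Using Kadane's algorithm on [14, 15, 20, -16, 12, -11, -20, 2, -14, 11]:

Scanning through the array:
Position 1 (value 15): max_ending_here = 29, max_so_far = 29
Position 2 (value 20): max_ending_here = 49, max_so_far = 49
Position 3 (value -16): max_ending_here = 33, max_so_far = 49
Position 4 (value 12): max_ending_here = 45, max_so_far = 49
Position 5 (value -11): max_ending_here = 34, max_so_far = 49
Position 6 (value -20): max_ending_here = 14, max_so_far = 49
Position 7 (value 2): max_ending_here = 16, max_so_far = 49
Position 8 (value -14): max_ending_here = 2, max_so_far = 49
Position 9 (value 11): max_ending_here = 13, max_so_far = 49

Maximum subarray: [14, 15, 20]
Maximum sum: 49

The maximum subarray is [14, 15, 20] with sum 49. This subarray runs from index 0 to index 2.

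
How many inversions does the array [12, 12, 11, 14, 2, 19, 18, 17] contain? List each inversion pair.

Finding inversions in [12, 12, 11, 14, 2, 19, 18, 17]:

(0, 2): arr[0]=12 > arr[2]=11
(0, 4): arr[0]=12 > arr[4]=2
(1, 2): arr[1]=12 > arr[2]=11
(1, 4): arr[1]=12 > arr[4]=2
(2, 4): arr[2]=11 > arr[4]=2
(3, 4): arr[3]=14 > arr[4]=2
(5, 6): arr[5]=19 > arr[6]=18
(5, 7): arr[5]=19 > arr[7]=17
(6, 7): arr[6]=18 > arr[7]=17

Total inversions: 9

The array has 9 inversion(s): (0,2), (0,4), (1,2), (1,4), (2,4), (3,4), (5,6), (5,7), (6,7). Each pair (i,j) satisfies i < j and arr[i] > arr[j].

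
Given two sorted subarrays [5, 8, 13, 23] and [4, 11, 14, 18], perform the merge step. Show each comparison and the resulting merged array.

Merging process:

Compare 5 vs 4: take 4 from right. Merged: [4]
Compare 5 vs 11: take 5 from left. Merged: [4, 5]
Compare 8 vs 11: take 8 from left. Merged: [4, 5, 8]
Compare 13 vs 11: take 11 from right. Merged: [4, 5, 8, 11]
Compare 13 vs 14: take 13 from left. Merged: [4, 5, 8, 11, 13]
Compare 23 vs 14: take 14 from right. Merged: [4, 5, 8, 11, 13, 14]
Compare 23 vs 18: take 18 from right. Merged: [4, 5, 8, 11, 13, 14, 18]
Append remaining from left: [23]. Merged: [4, 5, 8, 11, 13, 14, 18, 23]

Final merged array: [4, 5, 8, 11, 13, 14, 18, 23]
Total comparisons: 7

The merged array is [4, 5, 8, 11, 13, 14, 18, 23], requiring 7 comparisons. The merge step runs in O(n) time where n is the total number of elements.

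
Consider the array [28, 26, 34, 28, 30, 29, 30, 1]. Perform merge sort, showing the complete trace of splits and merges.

Merge sort trace:

Split: [28, 26, 34, 28, 30, 29, 30, 1] -> [28, 26, 34, 28] and [30, 29, 30, 1]
  Split: [28, 26, 34, 28] -> [28, 26] and [34, 28]
    Split: [28, 26] -> [28] and [26]
    Merge: [28] + [26] -> [26, 28]
    Split: [34, 28] -> [34] and [28]
    Merge: [34] + [28] -> [28, 34]
  Merge: [26, 28] + [28, 34] -> [26, 28, 28, 34]
  Split: [30, 29, 30, 1] -> [30, 29] and [30, 1]
    Split: [30, 29] -> [30] and [29]
    Merge: [30] + [29] -> [29, 30]
    Split: [30, 1] -> [30] and [1]
    Merge: [30] + [1] -> [1, 30]
  Merge: [29, 30] + [1, 30] -> [1, 29, 30, 30]
Merge: [26, 28, 28, 34] + [1, 29, 30, 30] -> [1, 26, 28, 28, 29, 30, 30, 34]

Final sorted array: [1, 26, 28, 28, 29, 30, 30, 34]

The merge sort proceeds by recursively splitting the array and merging sorted halves.
After all merges, the sorted array is [1, 26, 28, 28, 29, 30, 30, 34].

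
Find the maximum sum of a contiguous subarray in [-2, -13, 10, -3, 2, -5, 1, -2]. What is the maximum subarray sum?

Using Kadane's algorithm on [-2, -13, 10, -3, 2, -5, 1, -2]:

Scanning through the array:
Position 1 (value -13): max_ending_here = -13, max_so_far = -2
Position 2 (value 10): max_ending_here = 10, max_so_far = 10
Position 3 (value -3): max_ending_here = 7, max_so_far = 10
Position 4 (value 2): max_ending_here = 9, max_so_far = 10
Position 5 (value -5): max_ending_here = 4, max_so_far = 10
Position 6 (value 1): max_ending_here = 5, max_so_far = 10
Position 7 (value -2): max_ending_here = 3, max_so_far = 10

Maximum subarray: [10]
Maximum sum: 10

The maximum subarray is [10] with sum 10. This subarray runs from index 2 to index 2.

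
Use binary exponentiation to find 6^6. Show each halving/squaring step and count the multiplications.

Computing 6^6 by squaring (build up from 6^1; each line after the first costs one multiplication):

6^1 = 6
6^2 = (6^1)^2 = 6^2 = 36
6^3 = 6 * 6^2 = 6 * 36 = 216
6^6 = (6^3)^2 = 216^2 = 46656

Result: 46656
Multiplications needed: 3 (3 lines after 6^1)

6^6 = 46656. Using exponentiation by squaring, this requires 3 multiplications. The key idea: if the exponent is even, square the half-power; if odd, multiply by the base once.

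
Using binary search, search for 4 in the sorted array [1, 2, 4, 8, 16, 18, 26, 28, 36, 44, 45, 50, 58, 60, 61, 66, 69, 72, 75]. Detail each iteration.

Binary search for 4 in [1, 2, 4, 8, 16, 18, 26, 28, 36, 44, 45, 50, 58, 60, 61, 66, 69, 72, 75]:

lo=0, hi=18, mid=9, arr[mid]=44 -> 44 > 4, search left half
lo=0, hi=8, mid=4, arr[mid]=16 -> 16 > 4, search left half
lo=0, hi=3, mid=1, arr[mid]=2 -> 2 < 4, search right half
lo=2, hi=3, mid=2, arr[mid]=4 -> Found target at index 2!

Binary search finds 4 at index 2 after 4 comparisons. The search repeatedly halves the search space by comparing with the middle element.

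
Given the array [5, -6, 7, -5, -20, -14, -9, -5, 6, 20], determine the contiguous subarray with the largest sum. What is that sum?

Using Kadane's algorithm on [5, -6, 7, -5, -20, -14, -9, -5, 6, 20]:

Scanning through the array:
Position 1 (value -6): max_ending_here = -1, max_so_far = 5
Position 2 (value 7): max_ending_here = 7, max_so_far = 7
Position 3 (value -5): max_ending_here = 2, max_so_far = 7
Position 4 (value -20): max_ending_here = -18, max_so_far = 7
Position 5 (value -14): max_ending_here = -14, max_so_far = 7
Position 6 (value -9): max_ending_here = -9, max_so_far = 7
Position 7 (value -5): max_ending_here = -5, max_so_far = 7
Position 8 (value 6): max_ending_here = 6, max_so_far = 7
Position 9 (value 20): max_ending_here = 26, max_so_far = 26

Maximum subarray: [6, 20]
Maximum sum: 26

The maximum subarray is [6, 20] with sum 26. This subarray runs from index 8 to index 9.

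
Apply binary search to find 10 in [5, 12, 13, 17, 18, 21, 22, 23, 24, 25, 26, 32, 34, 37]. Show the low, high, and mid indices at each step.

Binary search for 10 in [5, 12, 13, 17, 18, 21, 22, 23, 24, 25, 26, 32, 34, 37]:

lo=0, hi=13, mid=6, arr[mid]=22 -> 22 > 10, search left half
lo=0, hi=5, mid=2, arr[mid]=13 -> 13 > 10, search left half
lo=0, hi=1, mid=0, arr[mid]=5 -> 5 < 10, search right half
lo=1, hi=1, mid=1, arr[mid]=12 -> 12 > 10, search left half
lo=1 > hi=0, target 10 not found

Binary search determines that 10 is not in the array after 4 comparisons. The search space was exhausted without finding the target.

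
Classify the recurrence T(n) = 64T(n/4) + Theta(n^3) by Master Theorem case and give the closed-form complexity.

Master Theorem for T(n) = 64T(n/4) + O(n^3):

a = 64, b = 4, c = 3
log_b(a) = log_4(64) = 3.0000

Case 2: c = 3 = log_4(64) = 3.0000
T(n) = O(n^3 log n) = O(n^3 log n)

For T(n) = 64T(n/4) + O(n^3): log_4(64) = 3.0000. This is Case 2 of the Master Theorem (c = log_b(a), equal work at all levels), giving O(n^3 log n).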